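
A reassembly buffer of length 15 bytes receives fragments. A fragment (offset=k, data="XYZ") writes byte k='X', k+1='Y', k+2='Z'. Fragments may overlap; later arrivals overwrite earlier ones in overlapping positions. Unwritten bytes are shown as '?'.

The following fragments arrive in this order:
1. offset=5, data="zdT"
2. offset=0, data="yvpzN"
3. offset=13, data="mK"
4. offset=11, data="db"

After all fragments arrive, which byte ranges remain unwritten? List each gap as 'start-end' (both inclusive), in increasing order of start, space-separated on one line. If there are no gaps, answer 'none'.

Answer: 8-10

Derivation:
Fragment 1: offset=5 len=3
Fragment 2: offset=0 len=5
Fragment 3: offset=13 len=2
Fragment 4: offset=11 len=2
Gaps: 8-10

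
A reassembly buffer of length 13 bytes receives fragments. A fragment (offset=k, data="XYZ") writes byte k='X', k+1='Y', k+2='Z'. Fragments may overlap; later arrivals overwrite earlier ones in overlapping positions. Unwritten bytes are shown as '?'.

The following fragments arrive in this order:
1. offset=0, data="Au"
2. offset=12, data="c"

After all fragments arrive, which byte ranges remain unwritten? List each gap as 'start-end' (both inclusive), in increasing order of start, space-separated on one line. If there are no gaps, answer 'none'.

Answer: 2-11

Derivation:
Fragment 1: offset=0 len=2
Fragment 2: offset=12 len=1
Gaps: 2-11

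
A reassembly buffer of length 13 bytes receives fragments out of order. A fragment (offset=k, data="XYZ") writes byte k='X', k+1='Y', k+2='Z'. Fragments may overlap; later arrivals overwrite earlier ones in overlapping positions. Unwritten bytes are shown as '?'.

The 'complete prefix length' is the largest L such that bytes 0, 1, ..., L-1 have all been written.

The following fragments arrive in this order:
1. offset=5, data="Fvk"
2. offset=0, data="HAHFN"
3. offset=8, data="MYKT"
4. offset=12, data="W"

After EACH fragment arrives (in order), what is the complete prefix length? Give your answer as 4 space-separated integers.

Answer: 0 8 12 13

Derivation:
Fragment 1: offset=5 data="Fvk" -> buffer=?????Fvk????? -> prefix_len=0
Fragment 2: offset=0 data="HAHFN" -> buffer=HAHFNFvk????? -> prefix_len=8
Fragment 3: offset=8 data="MYKT" -> buffer=HAHFNFvkMYKT? -> prefix_len=12
Fragment 4: offset=12 data="W" -> buffer=HAHFNFvkMYKTW -> prefix_len=13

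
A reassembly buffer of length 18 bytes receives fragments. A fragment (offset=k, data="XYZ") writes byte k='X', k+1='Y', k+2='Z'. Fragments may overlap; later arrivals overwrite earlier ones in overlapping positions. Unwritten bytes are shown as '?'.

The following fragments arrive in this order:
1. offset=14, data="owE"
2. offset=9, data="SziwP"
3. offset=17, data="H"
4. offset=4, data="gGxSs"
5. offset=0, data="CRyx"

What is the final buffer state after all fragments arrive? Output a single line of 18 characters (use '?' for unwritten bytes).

Fragment 1: offset=14 data="owE" -> buffer=??????????????owE?
Fragment 2: offset=9 data="SziwP" -> buffer=?????????SziwPowE?
Fragment 3: offset=17 data="H" -> buffer=?????????SziwPowEH
Fragment 4: offset=4 data="gGxSs" -> buffer=????gGxSsSziwPowEH
Fragment 5: offset=0 data="CRyx" -> buffer=CRyxgGxSsSziwPowEH

Answer: CRyxgGxSsSziwPowEH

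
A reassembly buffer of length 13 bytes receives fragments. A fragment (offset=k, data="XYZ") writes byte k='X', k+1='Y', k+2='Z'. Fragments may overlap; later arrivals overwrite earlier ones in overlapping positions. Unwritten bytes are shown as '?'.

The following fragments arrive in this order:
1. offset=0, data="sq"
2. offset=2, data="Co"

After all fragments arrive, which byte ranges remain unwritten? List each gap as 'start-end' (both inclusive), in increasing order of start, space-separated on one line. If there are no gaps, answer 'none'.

Fragment 1: offset=0 len=2
Fragment 2: offset=2 len=2
Gaps: 4-12

Answer: 4-12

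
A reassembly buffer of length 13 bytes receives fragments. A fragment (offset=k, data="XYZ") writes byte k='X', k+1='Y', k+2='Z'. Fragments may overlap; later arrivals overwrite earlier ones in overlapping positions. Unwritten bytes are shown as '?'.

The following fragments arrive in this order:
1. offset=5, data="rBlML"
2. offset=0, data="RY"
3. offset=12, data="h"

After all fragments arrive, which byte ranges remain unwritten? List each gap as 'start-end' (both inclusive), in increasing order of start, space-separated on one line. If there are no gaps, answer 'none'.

Fragment 1: offset=5 len=5
Fragment 2: offset=0 len=2
Fragment 3: offset=12 len=1
Gaps: 2-4 10-11

Answer: 2-4 10-11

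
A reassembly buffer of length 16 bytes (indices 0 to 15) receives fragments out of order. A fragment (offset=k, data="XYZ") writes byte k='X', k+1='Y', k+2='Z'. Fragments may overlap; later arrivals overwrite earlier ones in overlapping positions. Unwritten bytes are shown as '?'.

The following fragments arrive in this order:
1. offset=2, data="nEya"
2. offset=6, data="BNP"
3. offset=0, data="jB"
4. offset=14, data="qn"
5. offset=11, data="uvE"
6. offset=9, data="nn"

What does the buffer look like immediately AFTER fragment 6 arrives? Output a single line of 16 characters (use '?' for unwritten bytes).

Answer: jBnEyaBNPnnuvEqn

Derivation:
Fragment 1: offset=2 data="nEya" -> buffer=??nEya??????????
Fragment 2: offset=6 data="BNP" -> buffer=??nEyaBNP???????
Fragment 3: offset=0 data="jB" -> buffer=jBnEyaBNP???????
Fragment 4: offset=14 data="qn" -> buffer=jBnEyaBNP?????qn
Fragment 5: offset=11 data="uvE" -> buffer=jBnEyaBNP??uvEqn
Fragment 6: offset=9 data="nn" -> buffer=jBnEyaBNPnnuvEqn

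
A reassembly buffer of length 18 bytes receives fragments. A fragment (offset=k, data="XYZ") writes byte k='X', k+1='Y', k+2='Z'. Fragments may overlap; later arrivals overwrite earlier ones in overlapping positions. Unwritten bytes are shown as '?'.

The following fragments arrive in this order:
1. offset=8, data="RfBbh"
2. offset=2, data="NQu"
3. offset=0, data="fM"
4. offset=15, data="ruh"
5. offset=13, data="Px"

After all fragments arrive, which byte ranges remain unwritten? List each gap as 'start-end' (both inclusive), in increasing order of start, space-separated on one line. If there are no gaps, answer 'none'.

Answer: 5-7

Derivation:
Fragment 1: offset=8 len=5
Fragment 2: offset=2 len=3
Fragment 3: offset=0 len=2
Fragment 4: offset=15 len=3
Fragment 5: offset=13 len=2
Gaps: 5-7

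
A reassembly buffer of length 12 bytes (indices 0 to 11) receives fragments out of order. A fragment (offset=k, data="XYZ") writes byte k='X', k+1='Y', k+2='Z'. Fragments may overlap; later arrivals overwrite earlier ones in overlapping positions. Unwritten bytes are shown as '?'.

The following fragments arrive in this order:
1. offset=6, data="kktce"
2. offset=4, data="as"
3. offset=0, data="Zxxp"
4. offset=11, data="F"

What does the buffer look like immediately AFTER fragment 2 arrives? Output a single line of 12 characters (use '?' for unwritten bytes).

Answer: ????askktce?

Derivation:
Fragment 1: offset=6 data="kktce" -> buffer=??????kktce?
Fragment 2: offset=4 data="as" -> buffer=????askktce?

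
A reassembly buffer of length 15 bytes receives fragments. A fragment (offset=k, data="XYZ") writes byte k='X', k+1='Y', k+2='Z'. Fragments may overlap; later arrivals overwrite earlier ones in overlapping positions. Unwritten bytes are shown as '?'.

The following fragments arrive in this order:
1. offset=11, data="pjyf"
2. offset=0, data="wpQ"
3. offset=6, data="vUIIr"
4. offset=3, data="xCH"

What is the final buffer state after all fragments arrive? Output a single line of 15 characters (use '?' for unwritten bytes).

Answer: wpQxCHvUIIrpjyf

Derivation:
Fragment 1: offset=11 data="pjyf" -> buffer=???????????pjyf
Fragment 2: offset=0 data="wpQ" -> buffer=wpQ????????pjyf
Fragment 3: offset=6 data="vUIIr" -> buffer=wpQ???vUIIrpjyf
Fragment 4: offset=3 data="xCH" -> buffer=wpQxCHvUIIrpjyf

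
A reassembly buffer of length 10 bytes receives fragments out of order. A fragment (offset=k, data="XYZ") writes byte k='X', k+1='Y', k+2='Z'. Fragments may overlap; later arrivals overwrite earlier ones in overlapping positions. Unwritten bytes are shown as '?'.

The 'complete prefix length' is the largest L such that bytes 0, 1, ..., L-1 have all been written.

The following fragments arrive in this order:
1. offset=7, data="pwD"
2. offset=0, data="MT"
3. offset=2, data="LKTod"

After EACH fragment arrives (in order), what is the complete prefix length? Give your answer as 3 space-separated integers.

Answer: 0 2 10

Derivation:
Fragment 1: offset=7 data="pwD" -> buffer=???????pwD -> prefix_len=0
Fragment 2: offset=0 data="MT" -> buffer=MT?????pwD -> prefix_len=2
Fragment 3: offset=2 data="LKTod" -> buffer=MTLKTodpwD -> prefix_len=10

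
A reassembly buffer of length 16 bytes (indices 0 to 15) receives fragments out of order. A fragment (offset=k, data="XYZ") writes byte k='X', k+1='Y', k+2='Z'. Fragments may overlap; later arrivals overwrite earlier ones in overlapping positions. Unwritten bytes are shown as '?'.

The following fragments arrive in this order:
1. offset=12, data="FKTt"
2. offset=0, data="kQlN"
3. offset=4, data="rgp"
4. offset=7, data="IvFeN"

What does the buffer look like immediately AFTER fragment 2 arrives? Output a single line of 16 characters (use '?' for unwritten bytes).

Fragment 1: offset=12 data="FKTt" -> buffer=????????????FKTt
Fragment 2: offset=0 data="kQlN" -> buffer=kQlN????????FKTt

Answer: kQlN????????FKTt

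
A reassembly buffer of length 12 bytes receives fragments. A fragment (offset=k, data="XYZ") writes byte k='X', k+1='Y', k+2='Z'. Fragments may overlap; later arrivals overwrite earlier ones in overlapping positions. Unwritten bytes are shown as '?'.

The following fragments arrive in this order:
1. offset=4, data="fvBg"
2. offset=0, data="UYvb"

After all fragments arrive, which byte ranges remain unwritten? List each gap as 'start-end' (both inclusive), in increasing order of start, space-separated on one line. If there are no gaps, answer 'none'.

Answer: 8-11

Derivation:
Fragment 1: offset=4 len=4
Fragment 2: offset=0 len=4
Gaps: 8-11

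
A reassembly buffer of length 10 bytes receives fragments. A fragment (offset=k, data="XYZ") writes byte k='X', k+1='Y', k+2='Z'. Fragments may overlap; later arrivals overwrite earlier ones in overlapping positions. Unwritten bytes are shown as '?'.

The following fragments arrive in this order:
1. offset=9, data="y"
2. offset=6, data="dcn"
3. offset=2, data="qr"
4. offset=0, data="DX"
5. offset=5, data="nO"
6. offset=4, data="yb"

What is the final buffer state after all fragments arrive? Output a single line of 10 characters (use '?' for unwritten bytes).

Answer: DXqrybOcny

Derivation:
Fragment 1: offset=9 data="y" -> buffer=?????????y
Fragment 2: offset=6 data="dcn" -> buffer=??????dcny
Fragment 3: offset=2 data="qr" -> buffer=??qr??dcny
Fragment 4: offset=0 data="DX" -> buffer=DXqr??dcny
Fragment 5: offset=5 data="nO" -> buffer=DXqr?nOcny
Fragment 6: offset=4 data="yb" -> buffer=DXqrybOcny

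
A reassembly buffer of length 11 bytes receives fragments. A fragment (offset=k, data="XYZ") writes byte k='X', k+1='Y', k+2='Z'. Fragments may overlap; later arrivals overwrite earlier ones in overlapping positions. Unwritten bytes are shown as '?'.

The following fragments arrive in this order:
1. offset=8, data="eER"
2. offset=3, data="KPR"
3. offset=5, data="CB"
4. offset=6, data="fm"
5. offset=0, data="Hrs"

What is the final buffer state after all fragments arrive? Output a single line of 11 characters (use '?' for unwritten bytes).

Answer: HrsKPCfmeER

Derivation:
Fragment 1: offset=8 data="eER" -> buffer=????????eER
Fragment 2: offset=3 data="KPR" -> buffer=???KPR??eER
Fragment 3: offset=5 data="CB" -> buffer=???KPCB?eER
Fragment 4: offset=6 data="fm" -> buffer=???KPCfmeER
Fragment 5: offset=0 data="Hrs" -> buffer=HrsKPCfmeER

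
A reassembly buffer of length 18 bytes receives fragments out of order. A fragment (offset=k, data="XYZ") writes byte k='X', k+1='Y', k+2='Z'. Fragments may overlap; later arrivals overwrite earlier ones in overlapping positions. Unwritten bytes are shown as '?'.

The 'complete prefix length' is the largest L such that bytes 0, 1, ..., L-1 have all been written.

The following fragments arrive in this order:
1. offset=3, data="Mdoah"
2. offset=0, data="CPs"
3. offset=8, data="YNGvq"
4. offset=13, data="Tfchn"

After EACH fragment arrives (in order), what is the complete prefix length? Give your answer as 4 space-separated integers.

Fragment 1: offset=3 data="Mdoah" -> buffer=???Mdoah?????????? -> prefix_len=0
Fragment 2: offset=0 data="CPs" -> buffer=CPsMdoah?????????? -> prefix_len=8
Fragment 3: offset=8 data="YNGvq" -> buffer=CPsMdoahYNGvq????? -> prefix_len=13
Fragment 4: offset=13 data="Tfchn" -> buffer=CPsMdoahYNGvqTfchn -> prefix_len=18

Answer: 0 8 13 18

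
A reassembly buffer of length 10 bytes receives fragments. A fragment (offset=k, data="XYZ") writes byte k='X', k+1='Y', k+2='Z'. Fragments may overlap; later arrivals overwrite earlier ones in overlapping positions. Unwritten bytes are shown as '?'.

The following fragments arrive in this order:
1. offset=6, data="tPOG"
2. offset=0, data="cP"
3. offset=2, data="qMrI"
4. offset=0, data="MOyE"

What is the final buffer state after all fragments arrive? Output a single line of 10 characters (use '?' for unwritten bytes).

Answer: MOyErItPOG

Derivation:
Fragment 1: offset=6 data="tPOG" -> buffer=??????tPOG
Fragment 2: offset=0 data="cP" -> buffer=cP????tPOG
Fragment 3: offset=2 data="qMrI" -> buffer=cPqMrItPOG
Fragment 4: offset=0 data="MOyE" -> buffer=MOyErItPOG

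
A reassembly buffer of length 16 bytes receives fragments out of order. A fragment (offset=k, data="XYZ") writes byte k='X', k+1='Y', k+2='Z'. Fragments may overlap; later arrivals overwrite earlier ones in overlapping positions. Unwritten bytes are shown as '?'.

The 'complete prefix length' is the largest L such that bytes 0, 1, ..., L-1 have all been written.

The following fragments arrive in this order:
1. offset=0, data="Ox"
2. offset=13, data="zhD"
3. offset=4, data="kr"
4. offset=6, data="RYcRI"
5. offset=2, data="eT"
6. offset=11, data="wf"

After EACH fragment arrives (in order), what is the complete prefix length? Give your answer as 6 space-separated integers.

Answer: 2 2 2 2 11 16

Derivation:
Fragment 1: offset=0 data="Ox" -> buffer=Ox?????????????? -> prefix_len=2
Fragment 2: offset=13 data="zhD" -> buffer=Ox???????????zhD -> prefix_len=2
Fragment 3: offset=4 data="kr" -> buffer=Ox??kr???????zhD -> prefix_len=2
Fragment 4: offset=6 data="RYcRI" -> buffer=Ox??krRYcRI??zhD -> prefix_len=2
Fragment 5: offset=2 data="eT" -> buffer=OxeTkrRYcRI??zhD -> prefix_len=11
Fragment 6: offset=11 data="wf" -> buffer=OxeTkrRYcRIwfzhD -> prefix_len=16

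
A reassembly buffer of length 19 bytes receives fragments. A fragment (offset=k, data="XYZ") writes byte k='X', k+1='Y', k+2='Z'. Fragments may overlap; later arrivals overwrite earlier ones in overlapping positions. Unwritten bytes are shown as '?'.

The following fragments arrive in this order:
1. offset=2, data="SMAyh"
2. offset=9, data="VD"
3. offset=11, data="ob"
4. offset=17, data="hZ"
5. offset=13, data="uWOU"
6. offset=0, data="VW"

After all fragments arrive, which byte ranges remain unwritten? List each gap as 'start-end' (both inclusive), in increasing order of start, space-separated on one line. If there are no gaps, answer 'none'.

Fragment 1: offset=2 len=5
Fragment 2: offset=9 len=2
Fragment 3: offset=11 len=2
Fragment 4: offset=17 len=2
Fragment 5: offset=13 len=4
Fragment 6: offset=0 len=2
Gaps: 7-8

Answer: 7-8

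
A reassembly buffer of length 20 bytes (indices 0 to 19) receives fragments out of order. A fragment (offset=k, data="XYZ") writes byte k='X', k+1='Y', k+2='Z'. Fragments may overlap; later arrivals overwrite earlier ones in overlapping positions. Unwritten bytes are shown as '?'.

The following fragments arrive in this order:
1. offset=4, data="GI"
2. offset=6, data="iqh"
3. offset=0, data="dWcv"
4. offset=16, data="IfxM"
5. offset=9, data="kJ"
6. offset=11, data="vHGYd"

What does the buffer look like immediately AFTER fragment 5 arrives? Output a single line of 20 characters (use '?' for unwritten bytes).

Answer: dWcvGIiqhkJ?????IfxM

Derivation:
Fragment 1: offset=4 data="GI" -> buffer=????GI??????????????
Fragment 2: offset=6 data="iqh" -> buffer=????GIiqh???????????
Fragment 3: offset=0 data="dWcv" -> buffer=dWcvGIiqh???????????
Fragment 4: offset=16 data="IfxM" -> buffer=dWcvGIiqh???????IfxM
Fragment 5: offset=9 data="kJ" -> buffer=dWcvGIiqhkJ?????IfxM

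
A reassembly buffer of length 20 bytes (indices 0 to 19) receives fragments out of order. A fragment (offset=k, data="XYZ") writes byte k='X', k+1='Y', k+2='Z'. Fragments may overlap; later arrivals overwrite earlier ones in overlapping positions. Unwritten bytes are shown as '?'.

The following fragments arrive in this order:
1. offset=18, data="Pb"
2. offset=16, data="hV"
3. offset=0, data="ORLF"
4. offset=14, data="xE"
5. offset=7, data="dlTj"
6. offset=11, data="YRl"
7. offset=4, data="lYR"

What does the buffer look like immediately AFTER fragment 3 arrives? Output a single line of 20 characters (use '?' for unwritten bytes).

Fragment 1: offset=18 data="Pb" -> buffer=??????????????????Pb
Fragment 2: offset=16 data="hV" -> buffer=????????????????hVPb
Fragment 3: offset=0 data="ORLF" -> buffer=ORLF????????????hVPb

Answer: ORLF????????????hVPb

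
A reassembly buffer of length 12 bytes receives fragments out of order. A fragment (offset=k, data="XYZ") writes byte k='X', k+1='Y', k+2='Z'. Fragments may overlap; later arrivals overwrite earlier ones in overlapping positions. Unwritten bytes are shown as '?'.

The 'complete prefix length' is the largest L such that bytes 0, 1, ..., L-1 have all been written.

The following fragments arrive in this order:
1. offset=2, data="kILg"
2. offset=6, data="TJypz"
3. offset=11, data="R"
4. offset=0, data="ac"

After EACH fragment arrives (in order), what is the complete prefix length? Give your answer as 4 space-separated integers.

Answer: 0 0 0 12

Derivation:
Fragment 1: offset=2 data="kILg" -> buffer=??kILg?????? -> prefix_len=0
Fragment 2: offset=6 data="TJypz" -> buffer=??kILgTJypz? -> prefix_len=0
Fragment 3: offset=11 data="R" -> buffer=??kILgTJypzR -> prefix_len=0
Fragment 4: offset=0 data="ac" -> buffer=ackILgTJypzR -> prefix_len=12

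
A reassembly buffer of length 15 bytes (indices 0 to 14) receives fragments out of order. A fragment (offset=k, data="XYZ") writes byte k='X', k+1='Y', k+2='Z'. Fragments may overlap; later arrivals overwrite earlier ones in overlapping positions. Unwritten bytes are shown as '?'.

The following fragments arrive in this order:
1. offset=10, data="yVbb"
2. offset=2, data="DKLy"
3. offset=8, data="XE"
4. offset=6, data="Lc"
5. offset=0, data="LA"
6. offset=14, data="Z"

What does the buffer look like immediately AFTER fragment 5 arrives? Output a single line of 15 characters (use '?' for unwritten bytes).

Fragment 1: offset=10 data="yVbb" -> buffer=??????????yVbb?
Fragment 2: offset=2 data="DKLy" -> buffer=??DKLy????yVbb?
Fragment 3: offset=8 data="XE" -> buffer=??DKLy??XEyVbb?
Fragment 4: offset=6 data="Lc" -> buffer=??DKLyLcXEyVbb?
Fragment 5: offset=0 data="LA" -> buffer=LADKLyLcXEyVbb?

Answer: LADKLyLcXEyVbb?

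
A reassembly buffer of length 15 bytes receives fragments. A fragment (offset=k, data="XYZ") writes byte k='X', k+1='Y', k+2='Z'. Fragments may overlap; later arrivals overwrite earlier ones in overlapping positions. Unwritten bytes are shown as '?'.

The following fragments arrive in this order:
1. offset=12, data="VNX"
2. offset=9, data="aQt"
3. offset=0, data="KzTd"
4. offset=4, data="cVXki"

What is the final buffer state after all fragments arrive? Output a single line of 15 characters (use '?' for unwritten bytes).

Fragment 1: offset=12 data="VNX" -> buffer=????????????VNX
Fragment 2: offset=9 data="aQt" -> buffer=?????????aQtVNX
Fragment 3: offset=0 data="KzTd" -> buffer=KzTd?????aQtVNX
Fragment 4: offset=4 data="cVXki" -> buffer=KzTdcVXkiaQtVNX

Answer: KzTdcVXkiaQtVNX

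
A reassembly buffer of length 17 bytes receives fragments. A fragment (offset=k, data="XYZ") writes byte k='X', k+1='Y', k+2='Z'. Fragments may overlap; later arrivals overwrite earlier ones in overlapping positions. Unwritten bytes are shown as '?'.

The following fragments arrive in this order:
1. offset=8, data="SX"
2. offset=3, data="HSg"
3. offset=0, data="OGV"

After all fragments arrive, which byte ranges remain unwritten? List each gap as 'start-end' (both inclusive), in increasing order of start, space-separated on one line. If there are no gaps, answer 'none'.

Answer: 6-7 10-16

Derivation:
Fragment 1: offset=8 len=2
Fragment 2: offset=3 len=3
Fragment 3: offset=0 len=3
Gaps: 6-7 10-16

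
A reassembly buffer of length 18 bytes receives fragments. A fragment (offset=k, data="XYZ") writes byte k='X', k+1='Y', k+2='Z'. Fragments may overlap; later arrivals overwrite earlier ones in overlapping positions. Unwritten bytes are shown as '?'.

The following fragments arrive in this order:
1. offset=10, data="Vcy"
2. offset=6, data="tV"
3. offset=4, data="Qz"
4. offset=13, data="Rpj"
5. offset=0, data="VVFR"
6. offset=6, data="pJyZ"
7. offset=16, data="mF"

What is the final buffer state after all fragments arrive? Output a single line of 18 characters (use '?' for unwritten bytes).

Fragment 1: offset=10 data="Vcy" -> buffer=??????????Vcy?????
Fragment 2: offset=6 data="tV" -> buffer=??????tV??Vcy?????
Fragment 3: offset=4 data="Qz" -> buffer=????QztV??Vcy?????
Fragment 4: offset=13 data="Rpj" -> buffer=????QztV??VcyRpj??
Fragment 5: offset=0 data="VVFR" -> buffer=VVFRQztV??VcyRpj??
Fragment 6: offset=6 data="pJyZ" -> buffer=VVFRQzpJyZVcyRpj??
Fragment 7: offset=16 data="mF" -> buffer=VVFRQzpJyZVcyRpjmF

Answer: VVFRQzpJyZVcyRpjmF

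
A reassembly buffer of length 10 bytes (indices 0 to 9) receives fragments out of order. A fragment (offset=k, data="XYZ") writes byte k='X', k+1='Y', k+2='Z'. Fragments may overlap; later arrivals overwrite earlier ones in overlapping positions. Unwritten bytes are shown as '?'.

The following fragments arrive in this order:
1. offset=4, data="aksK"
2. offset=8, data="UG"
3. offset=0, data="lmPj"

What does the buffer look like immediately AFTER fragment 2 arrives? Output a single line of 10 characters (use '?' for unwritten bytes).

Answer: ????aksKUG

Derivation:
Fragment 1: offset=4 data="aksK" -> buffer=????aksK??
Fragment 2: offset=8 data="UG" -> buffer=????aksKUG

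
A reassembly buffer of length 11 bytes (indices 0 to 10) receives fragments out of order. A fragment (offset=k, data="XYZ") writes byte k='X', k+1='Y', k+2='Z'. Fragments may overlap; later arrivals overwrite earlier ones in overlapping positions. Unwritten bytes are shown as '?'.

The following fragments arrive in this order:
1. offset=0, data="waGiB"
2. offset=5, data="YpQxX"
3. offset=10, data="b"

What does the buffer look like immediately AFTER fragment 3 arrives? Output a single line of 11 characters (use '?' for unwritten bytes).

Answer: waGiBYpQxXb

Derivation:
Fragment 1: offset=0 data="waGiB" -> buffer=waGiB??????
Fragment 2: offset=5 data="YpQxX" -> buffer=waGiBYpQxX?
Fragment 3: offset=10 data="b" -> buffer=waGiBYpQxXb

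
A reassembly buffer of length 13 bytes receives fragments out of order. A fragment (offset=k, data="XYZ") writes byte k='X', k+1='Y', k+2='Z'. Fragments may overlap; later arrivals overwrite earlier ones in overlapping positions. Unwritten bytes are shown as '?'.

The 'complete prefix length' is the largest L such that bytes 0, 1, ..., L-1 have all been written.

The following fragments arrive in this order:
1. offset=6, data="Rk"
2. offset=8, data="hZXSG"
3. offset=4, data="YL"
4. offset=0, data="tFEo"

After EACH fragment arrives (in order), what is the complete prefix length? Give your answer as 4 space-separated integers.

Fragment 1: offset=6 data="Rk" -> buffer=??????Rk????? -> prefix_len=0
Fragment 2: offset=8 data="hZXSG" -> buffer=??????RkhZXSG -> prefix_len=0
Fragment 3: offset=4 data="YL" -> buffer=????YLRkhZXSG -> prefix_len=0
Fragment 4: offset=0 data="tFEo" -> buffer=tFEoYLRkhZXSG -> prefix_len=13

Answer: 0 0 0 13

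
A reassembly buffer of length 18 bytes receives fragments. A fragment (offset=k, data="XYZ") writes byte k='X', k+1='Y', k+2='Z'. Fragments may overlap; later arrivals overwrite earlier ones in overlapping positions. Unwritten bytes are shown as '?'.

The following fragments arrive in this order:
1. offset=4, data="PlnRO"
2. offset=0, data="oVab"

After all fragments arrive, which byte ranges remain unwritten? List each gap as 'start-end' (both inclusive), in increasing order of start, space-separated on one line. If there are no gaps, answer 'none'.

Fragment 1: offset=4 len=5
Fragment 2: offset=0 len=4
Gaps: 9-17

Answer: 9-17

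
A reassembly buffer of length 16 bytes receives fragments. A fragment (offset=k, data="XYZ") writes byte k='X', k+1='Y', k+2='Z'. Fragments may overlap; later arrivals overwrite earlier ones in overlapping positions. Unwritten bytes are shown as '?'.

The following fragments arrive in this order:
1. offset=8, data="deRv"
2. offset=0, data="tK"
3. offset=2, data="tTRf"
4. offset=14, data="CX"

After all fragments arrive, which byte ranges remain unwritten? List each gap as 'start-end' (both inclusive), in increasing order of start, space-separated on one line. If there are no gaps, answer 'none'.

Fragment 1: offset=8 len=4
Fragment 2: offset=0 len=2
Fragment 3: offset=2 len=4
Fragment 4: offset=14 len=2
Gaps: 6-7 12-13

Answer: 6-7 12-13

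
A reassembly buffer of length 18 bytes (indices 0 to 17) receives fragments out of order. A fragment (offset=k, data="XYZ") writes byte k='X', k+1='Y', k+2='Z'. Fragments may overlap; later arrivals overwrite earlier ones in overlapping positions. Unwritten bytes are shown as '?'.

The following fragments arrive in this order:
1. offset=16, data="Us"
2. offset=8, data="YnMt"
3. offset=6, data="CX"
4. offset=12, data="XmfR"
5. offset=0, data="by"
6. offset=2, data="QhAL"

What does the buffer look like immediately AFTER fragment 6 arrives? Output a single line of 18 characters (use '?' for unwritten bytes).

Fragment 1: offset=16 data="Us" -> buffer=????????????????Us
Fragment 2: offset=8 data="YnMt" -> buffer=????????YnMt????Us
Fragment 3: offset=6 data="CX" -> buffer=??????CXYnMt????Us
Fragment 4: offset=12 data="XmfR" -> buffer=??????CXYnMtXmfRUs
Fragment 5: offset=0 data="by" -> buffer=by????CXYnMtXmfRUs
Fragment 6: offset=2 data="QhAL" -> buffer=byQhALCXYnMtXmfRUs

Answer: byQhALCXYnMtXmfRUs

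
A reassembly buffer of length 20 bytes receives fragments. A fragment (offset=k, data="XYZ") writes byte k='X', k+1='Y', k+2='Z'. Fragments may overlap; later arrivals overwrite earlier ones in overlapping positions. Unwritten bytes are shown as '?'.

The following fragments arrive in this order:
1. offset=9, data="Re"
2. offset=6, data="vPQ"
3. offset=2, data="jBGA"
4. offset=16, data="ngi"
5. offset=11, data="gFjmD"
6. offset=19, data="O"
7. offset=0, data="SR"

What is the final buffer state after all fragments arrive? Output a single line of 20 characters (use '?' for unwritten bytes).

Answer: SRjBGAvPQRegFjmDngiO

Derivation:
Fragment 1: offset=9 data="Re" -> buffer=?????????Re?????????
Fragment 2: offset=6 data="vPQ" -> buffer=??????vPQRe?????????
Fragment 3: offset=2 data="jBGA" -> buffer=??jBGAvPQRe?????????
Fragment 4: offset=16 data="ngi" -> buffer=??jBGAvPQRe?????ngi?
Fragment 5: offset=11 data="gFjmD" -> buffer=??jBGAvPQRegFjmDngi?
Fragment 6: offset=19 data="O" -> buffer=??jBGAvPQRegFjmDngiO
Fragment 7: offset=0 data="SR" -> buffer=SRjBGAvPQRegFjmDngiO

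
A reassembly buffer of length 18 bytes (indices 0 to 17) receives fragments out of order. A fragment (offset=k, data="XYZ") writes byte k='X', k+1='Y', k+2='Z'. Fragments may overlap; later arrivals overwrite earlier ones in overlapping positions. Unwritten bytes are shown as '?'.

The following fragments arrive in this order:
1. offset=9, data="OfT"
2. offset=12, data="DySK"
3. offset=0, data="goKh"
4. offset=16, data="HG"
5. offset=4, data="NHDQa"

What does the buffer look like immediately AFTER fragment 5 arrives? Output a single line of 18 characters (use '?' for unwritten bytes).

Answer: goKhNHDQaOfTDySKHG

Derivation:
Fragment 1: offset=9 data="OfT" -> buffer=?????????OfT??????
Fragment 2: offset=12 data="DySK" -> buffer=?????????OfTDySK??
Fragment 3: offset=0 data="goKh" -> buffer=goKh?????OfTDySK??
Fragment 4: offset=16 data="HG" -> buffer=goKh?????OfTDySKHG
Fragment 5: offset=4 data="NHDQa" -> buffer=goKhNHDQaOfTDySKHG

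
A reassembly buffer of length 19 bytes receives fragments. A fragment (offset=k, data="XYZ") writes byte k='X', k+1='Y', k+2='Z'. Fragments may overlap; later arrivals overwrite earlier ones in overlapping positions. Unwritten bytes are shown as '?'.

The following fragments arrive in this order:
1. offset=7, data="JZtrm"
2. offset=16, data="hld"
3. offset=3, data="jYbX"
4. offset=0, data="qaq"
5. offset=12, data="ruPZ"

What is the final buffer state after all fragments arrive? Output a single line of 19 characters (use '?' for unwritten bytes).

Answer: qaqjYbXJZtrmruPZhld

Derivation:
Fragment 1: offset=7 data="JZtrm" -> buffer=???????JZtrm???????
Fragment 2: offset=16 data="hld" -> buffer=???????JZtrm????hld
Fragment 3: offset=3 data="jYbX" -> buffer=???jYbXJZtrm????hld
Fragment 4: offset=0 data="qaq" -> buffer=qaqjYbXJZtrm????hld
Fragment 5: offset=12 data="ruPZ" -> buffer=qaqjYbXJZtrmruPZhld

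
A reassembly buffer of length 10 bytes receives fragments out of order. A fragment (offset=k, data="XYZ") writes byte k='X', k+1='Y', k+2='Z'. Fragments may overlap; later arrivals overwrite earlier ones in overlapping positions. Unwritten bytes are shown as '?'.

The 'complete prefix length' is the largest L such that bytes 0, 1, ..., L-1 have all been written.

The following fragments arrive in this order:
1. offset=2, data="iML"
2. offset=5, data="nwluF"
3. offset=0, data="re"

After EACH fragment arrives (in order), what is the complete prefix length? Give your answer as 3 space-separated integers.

Fragment 1: offset=2 data="iML" -> buffer=??iML????? -> prefix_len=0
Fragment 2: offset=5 data="nwluF" -> buffer=??iMLnwluF -> prefix_len=0
Fragment 3: offset=0 data="re" -> buffer=reiMLnwluF -> prefix_len=10

Answer: 0 0 10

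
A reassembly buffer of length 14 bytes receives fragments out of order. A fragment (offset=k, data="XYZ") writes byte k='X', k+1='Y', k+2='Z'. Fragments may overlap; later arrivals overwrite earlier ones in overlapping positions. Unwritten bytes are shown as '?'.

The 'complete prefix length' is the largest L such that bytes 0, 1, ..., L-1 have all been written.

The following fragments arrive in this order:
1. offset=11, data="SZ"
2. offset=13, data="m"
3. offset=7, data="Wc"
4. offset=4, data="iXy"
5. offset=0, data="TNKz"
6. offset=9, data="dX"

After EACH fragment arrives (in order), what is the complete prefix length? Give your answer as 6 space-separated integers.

Answer: 0 0 0 0 9 14

Derivation:
Fragment 1: offset=11 data="SZ" -> buffer=???????????SZ? -> prefix_len=0
Fragment 2: offset=13 data="m" -> buffer=???????????SZm -> prefix_len=0
Fragment 3: offset=7 data="Wc" -> buffer=???????Wc??SZm -> prefix_len=0
Fragment 4: offset=4 data="iXy" -> buffer=????iXyWc??SZm -> prefix_len=0
Fragment 5: offset=0 data="TNKz" -> buffer=TNKziXyWc??SZm -> prefix_len=9
Fragment 6: offset=9 data="dX" -> buffer=TNKziXyWcdXSZm -> prefix_len=14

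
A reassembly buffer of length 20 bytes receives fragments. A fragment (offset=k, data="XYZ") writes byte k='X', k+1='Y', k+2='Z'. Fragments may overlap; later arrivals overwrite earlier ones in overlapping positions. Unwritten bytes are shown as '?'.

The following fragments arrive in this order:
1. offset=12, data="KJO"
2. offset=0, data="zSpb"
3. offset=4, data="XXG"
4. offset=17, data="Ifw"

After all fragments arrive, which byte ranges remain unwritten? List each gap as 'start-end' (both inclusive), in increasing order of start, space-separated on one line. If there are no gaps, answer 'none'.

Answer: 7-11 15-16

Derivation:
Fragment 1: offset=12 len=3
Fragment 2: offset=0 len=4
Fragment 3: offset=4 len=3
Fragment 4: offset=17 len=3
Gaps: 7-11 15-16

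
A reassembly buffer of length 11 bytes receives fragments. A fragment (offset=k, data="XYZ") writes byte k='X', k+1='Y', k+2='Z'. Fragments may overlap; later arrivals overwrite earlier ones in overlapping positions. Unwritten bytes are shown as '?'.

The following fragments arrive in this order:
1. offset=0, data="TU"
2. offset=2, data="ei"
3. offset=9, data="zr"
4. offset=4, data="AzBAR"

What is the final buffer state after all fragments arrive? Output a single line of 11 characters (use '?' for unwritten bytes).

Fragment 1: offset=0 data="TU" -> buffer=TU?????????
Fragment 2: offset=2 data="ei" -> buffer=TUei???????
Fragment 3: offset=9 data="zr" -> buffer=TUei?????zr
Fragment 4: offset=4 data="AzBAR" -> buffer=TUeiAzBARzr

Answer: TUeiAzBARzr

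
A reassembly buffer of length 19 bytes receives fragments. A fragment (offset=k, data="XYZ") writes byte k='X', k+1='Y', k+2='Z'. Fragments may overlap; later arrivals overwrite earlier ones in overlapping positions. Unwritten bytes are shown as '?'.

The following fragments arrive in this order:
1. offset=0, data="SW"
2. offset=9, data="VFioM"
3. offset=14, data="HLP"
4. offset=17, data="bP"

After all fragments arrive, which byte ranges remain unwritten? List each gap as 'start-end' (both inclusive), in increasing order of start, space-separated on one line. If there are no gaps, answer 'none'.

Answer: 2-8

Derivation:
Fragment 1: offset=0 len=2
Fragment 2: offset=9 len=5
Fragment 3: offset=14 len=3
Fragment 4: offset=17 len=2
Gaps: 2-8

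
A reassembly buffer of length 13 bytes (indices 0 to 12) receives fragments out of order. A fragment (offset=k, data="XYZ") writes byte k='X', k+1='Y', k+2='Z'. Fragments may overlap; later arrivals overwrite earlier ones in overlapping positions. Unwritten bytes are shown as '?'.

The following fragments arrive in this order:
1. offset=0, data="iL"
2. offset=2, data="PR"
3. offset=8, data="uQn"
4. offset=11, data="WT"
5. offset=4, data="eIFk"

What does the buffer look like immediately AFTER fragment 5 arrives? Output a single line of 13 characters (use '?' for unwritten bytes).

Answer: iLPReIFkuQnWT

Derivation:
Fragment 1: offset=0 data="iL" -> buffer=iL???????????
Fragment 2: offset=2 data="PR" -> buffer=iLPR?????????
Fragment 3: offset=8 data="uQn" -> buffer=iLPR????uQn??
Fragment 4: offset=11 data="WT" -> buffer=iLPR????uQnWT
Fragment 5: offset=4 data="eIFk" -> buffer=iLPReIFkuQnWT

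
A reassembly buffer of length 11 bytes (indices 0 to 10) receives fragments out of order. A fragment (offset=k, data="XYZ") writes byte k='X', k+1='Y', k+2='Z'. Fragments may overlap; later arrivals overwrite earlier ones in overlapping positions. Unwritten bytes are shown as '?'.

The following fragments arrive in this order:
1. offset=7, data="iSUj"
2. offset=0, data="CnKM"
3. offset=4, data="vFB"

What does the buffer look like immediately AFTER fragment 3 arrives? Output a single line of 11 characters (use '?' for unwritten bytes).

Fragment 1: offset=7 data="iSUj" -> buffer=???????iSUj
Fragment 2: offset=0 data="CnKM" -> buffer=CnKM???iSUj
Fragment 3: offset=4 data="vFB" -> buffer=CnKMvFBiSUj

Answer: CnKMvFBiSUj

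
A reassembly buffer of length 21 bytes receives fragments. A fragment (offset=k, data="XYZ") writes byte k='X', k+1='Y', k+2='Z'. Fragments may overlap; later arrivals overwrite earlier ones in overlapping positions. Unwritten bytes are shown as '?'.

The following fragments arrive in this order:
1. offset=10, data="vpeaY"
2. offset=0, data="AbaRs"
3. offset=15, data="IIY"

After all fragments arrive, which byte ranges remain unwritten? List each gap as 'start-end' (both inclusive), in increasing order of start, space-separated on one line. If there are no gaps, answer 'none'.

Answer: 5-9 18-20

Derivation:
Fragment 1: offset=10 len=5
Fragment 2: offset=0 len=5
Fragment 3: offset=15 len=3
Gaps: 5-9 18-20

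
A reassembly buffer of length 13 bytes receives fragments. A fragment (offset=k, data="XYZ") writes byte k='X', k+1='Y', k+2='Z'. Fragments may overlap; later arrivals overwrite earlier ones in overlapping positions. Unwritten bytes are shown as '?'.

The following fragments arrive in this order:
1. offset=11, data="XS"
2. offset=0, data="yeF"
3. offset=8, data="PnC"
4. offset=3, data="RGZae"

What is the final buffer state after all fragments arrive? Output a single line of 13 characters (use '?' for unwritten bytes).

Answer: yeFRGZaePnCXS

Derivation:
Fragment 1: offset=11 data="XS" -> buffer=???????????XS
Fragment 2: offset=0 data="yeF" -> buffer=yeF????????XS
Fragment 3: offset=8 data="PnC" -> buffer=yeF?????PnCXS
Fragment 4: offset=3 data="RGZae" -> buffer=yeFRGZaePnCXS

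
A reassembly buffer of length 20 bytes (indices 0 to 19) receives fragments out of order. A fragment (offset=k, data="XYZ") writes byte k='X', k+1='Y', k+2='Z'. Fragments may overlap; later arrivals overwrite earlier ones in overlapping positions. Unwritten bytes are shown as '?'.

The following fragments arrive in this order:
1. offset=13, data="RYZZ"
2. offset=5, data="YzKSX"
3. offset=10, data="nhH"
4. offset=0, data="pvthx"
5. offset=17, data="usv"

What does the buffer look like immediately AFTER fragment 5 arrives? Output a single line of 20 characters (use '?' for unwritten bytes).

Fragment 1: offset=13 data="RYZZ" -> buffer=?????????????RYZZ???
Fragment 2: offset=5 data="YzKSX" -> buffer=?????YzKSX???RYZZ???
Fragment 3: offset=10 data="nhH" -> buffer=?????YzKSXnhHRYZZ???
Fragment 4: offset=0 data="pvthx" -> buffer=pvthxYzKSXnhHRYZZ???
Fragment 5: offset=17 data="usv" -> buffer=pvthxYzKSXnhHRYZZusv

Answer: pvthxYzKSXnhHRYZZusv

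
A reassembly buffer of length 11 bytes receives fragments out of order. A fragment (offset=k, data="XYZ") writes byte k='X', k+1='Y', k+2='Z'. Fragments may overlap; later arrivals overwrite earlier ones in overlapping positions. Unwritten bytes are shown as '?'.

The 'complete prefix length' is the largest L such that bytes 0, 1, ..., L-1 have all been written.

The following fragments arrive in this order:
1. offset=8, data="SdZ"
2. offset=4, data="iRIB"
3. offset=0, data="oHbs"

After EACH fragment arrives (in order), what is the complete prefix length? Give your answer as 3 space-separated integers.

Fragment 1: offset=8 data="SdZ" -> buffer=????????SdZ -> prefix_len=0
Fragment 2: offset=4 data="iRIB" -> buffer=????iRIBSdZ -> prefix_len=0
Fragment 3: offset=0 data="oHbs" -> buffer=oHbsiRIBSdZ -> prefix_len=11

Answer: 0 0 11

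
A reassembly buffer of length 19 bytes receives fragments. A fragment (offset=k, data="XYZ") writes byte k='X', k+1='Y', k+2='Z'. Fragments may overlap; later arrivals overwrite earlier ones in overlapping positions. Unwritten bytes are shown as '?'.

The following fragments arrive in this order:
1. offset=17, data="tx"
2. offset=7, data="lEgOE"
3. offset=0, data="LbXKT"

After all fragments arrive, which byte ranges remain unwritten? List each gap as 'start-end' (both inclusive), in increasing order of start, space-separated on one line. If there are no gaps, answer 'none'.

Fragment 1: offset=17 len=2
Fragment 2: offset=7 len=5
Fragment 3: offset=0 len=5
Gaps: 5-6 12-16

Answer: 5-6 12-16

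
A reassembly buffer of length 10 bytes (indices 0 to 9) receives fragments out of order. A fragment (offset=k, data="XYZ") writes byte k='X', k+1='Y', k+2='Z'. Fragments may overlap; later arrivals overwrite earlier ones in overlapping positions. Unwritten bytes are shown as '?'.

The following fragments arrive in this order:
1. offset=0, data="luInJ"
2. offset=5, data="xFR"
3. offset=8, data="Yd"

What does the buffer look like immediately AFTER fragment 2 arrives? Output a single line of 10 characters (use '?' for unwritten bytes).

Answer: luInJxFR??

Derivation:
Fragment 1: offset=0 data="luInJ" -> buffer=luInJ?????
Fragment 2: offset=5 data="xFR" -> buffer=luInJxFR??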